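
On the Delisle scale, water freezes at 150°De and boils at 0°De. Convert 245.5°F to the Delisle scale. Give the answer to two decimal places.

First in Celsius: (245.5 - 32) × 5/9 = 118.6111°C.
Linearly onto the Delisle scale: 150 + (118.6111 / 100) × (0 - 150) = -27.92°De.

-27.92°De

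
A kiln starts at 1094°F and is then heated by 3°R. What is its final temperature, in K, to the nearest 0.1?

Initial temperature in Celsius: (1094 - 32) × 5/9 = 590.0000°C.
The 3°R change is an interval, so only the factor 5/9 applies: +3 × 5/9 = +1.6667°C.
Final Celsius temperature: 590.0000 + 1.6667 = 591.6667°C.
In kelvin: 591.6667 + 273.15 = 864.8 K.

864.8 K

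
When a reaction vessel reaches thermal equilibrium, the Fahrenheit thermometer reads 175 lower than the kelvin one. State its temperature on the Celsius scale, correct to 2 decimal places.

82.69°C

Let x be the kelvin reading; then the Fahrenheit reading is 1.8·x - 459.67.
(1.8·x - 459.67) - x = -175  ⇒  (0.8)·x = 284.67  ⇒  x = 355.8375 K.
In Celsius: 355.8375 - 273.15 = 82.69°C.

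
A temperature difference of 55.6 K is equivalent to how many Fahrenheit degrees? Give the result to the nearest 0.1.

100.1°F

Only the scale ratio 1.8 matters for a change in temperature.
55.6 × 1.8 = 100.1.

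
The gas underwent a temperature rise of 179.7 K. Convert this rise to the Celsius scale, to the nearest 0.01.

Kelvin and Celsius degrees are the same size, so the interval is unchanged: 179.70.

179.70°C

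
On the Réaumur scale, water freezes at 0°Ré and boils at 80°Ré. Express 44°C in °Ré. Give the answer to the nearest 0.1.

35.2°Ré

Linearly onto the Réaumur scale: 0 + (44.0000 / 100) × (80 - 0) = 35.2°Ré.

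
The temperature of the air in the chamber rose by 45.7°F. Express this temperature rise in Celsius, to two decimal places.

25.39°C

An interval of 1°F corresponds to 5/9°C.
45.7 × 5/9 = 25.39.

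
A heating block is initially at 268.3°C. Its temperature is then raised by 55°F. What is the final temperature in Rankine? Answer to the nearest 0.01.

The 55°F change is an interval, so only the factor 5/9 applies: +55 × 5/9 = +30.5556°C.
Final Celsius temperature: 268.3000 + 30.5556 = 298.8556°C.
In Rankine: 298.8556 × 1.8 + 491.67 = 1029.61°R.

1029.61°R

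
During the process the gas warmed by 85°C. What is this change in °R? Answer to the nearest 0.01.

An interval of 1°C corresponds to 1.8°R.
85 × 1.8 = 153.00.

153.00°R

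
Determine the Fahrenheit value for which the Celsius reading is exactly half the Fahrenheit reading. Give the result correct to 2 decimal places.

320.00°F

Let F be the Fahrenheit reading. The Celsius reading is C = 5/9·F - 17.7778.
Require C = 0.5·F: 5/9·F - 17.7778 = 0.5·F.
(1/18)·F = 17.7778  ⇒  F = 320.00.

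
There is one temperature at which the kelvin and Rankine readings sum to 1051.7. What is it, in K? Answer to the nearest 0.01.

Let K be the kelvin reading. The Rankine reading is R = 1.8·K.
Require K + R = 1051.7: (2.8)·K = 1051.7.
K = (1051.7) / (2.8) = 375.61.

375.61 K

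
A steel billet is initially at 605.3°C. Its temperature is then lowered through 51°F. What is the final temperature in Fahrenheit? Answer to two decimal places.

1070.54°F

The 51°F change is an interval, so only the factor 5/9 applies: -51 × 5/9 = -28.3333°C.
Final Celsius temperature: 605.3000 - 28.3333 = 576.9667°C.
In Fahrenheit: 576.9667 × 1.8 + 32 = 1070.54°F.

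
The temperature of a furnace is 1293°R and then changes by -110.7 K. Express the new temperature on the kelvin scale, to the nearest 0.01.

Initial temperature in Celsius: (1293 - 491.67) × 5/9 = 445.1833°C.
The 110.7 K change is an interval; Kelvin and Celsius degrees are the same size, so ΔC = -110.7°C.
Final Celsius temperature: 445.1833 - 110.7000 = 334.4833°C.
In kelvin: 334.4833 + 273.15 = 607.63 K.

607.63 K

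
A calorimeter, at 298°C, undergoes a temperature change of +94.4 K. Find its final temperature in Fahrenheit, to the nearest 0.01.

738.32°F

The 94.4 K change is an interval; Kelvin and Celsius degrees are the same size, so ΔC = +94.4°C.
Final Celsius temperature: 298.0000 + 94.4000 = 392.4000°C.
In Fahrenheit: 392.4000 × 1.8 + 32 = 738.32°F.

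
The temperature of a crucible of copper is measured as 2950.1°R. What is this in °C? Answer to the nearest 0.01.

In Celsius: (2950.1 - 491.67) × 5/9 = 1365.7944°C.

1365.79°C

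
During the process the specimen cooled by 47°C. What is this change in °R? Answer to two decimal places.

An interval of 1°C corresponds to 1.8°R.
47 × 1.8 = 84.60.

84.60°R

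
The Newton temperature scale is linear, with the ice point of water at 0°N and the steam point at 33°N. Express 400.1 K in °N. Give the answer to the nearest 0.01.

First in Celsius: 400.1 - 273.15 = 126.9500°C.
Linearly onto the Newton scale: 0 + (126.9500 / 100) × (33 - 0) = 41.89°N.

41.89°N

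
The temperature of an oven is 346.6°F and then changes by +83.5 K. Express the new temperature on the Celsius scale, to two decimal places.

Initial temperature in Celsius: (346.6 - 32) × 5/9 = 174.7778°C.
The 83.5 K change is an interval; Kelvin and Celsius degrees are the same size, so ΔC = +83.5°C.
Final Celsius temperature: 174.7778 + 83.5000 = 258.2778°C.

258.28°C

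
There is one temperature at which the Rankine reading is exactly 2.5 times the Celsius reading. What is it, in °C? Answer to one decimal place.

Let C be the Celsius reading. The Rankine reading is R = 1.8·C + 491.67.
Require R = 2.5·C: 1.8·C + 491.67 = 2.5·C.
(-0.7)·C = -491.67  ⇒  C = 702.4.

702.4°C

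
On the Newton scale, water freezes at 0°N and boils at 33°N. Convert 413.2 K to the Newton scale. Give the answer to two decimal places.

First in Celsius: 413.2 - 273.15 = 140.0500°C.
Linearly onto the Newton scale: 0 + (140.0500 / 100) × (33 - 0) = 46.22°N.

46.22°N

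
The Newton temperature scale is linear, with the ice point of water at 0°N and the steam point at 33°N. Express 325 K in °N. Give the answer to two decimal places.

17.11°N

First in Celsius: 325 - 273.15 = 51.8500°C.
Linearly onto the Newton scale: 0 + (51.8500 / 100) × (33 - 0) = 17.11°N.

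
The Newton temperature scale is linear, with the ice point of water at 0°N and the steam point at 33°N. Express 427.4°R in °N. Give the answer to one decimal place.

-11.8°N

First in Celsius: (427.4 - 491.67) × 5/9 = -35.7056°C.
Linearly onto the Newton scale: 0 + (-35.7056 / 100) × (33 - 0) = -11.8°N.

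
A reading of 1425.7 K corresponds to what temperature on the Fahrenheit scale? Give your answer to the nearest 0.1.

In Celsius: 1425.7 - 273.15 = 1152.5500°C.
In Fahrenheit: 1152.5500 × 1.8 + 32 = 2106.6°F.

2106.6°F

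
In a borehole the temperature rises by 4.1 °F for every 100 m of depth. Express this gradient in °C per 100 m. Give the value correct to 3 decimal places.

2.278 °C/100 m

The quantity depends on a temperature interval, so only the ratio of degree sizes applies; the offset between the scales is irrelevant.
A change of 1°F is a change of 5/9°C, so 4.1 × 5/9 = 2.278.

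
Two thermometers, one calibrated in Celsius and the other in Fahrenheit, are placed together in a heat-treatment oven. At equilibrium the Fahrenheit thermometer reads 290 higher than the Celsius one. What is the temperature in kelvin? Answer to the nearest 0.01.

595.65 K

Let x be the Celsius reading; then the Fahrenheit reading is 1.8·x + 32.
(1.8·x + 32) - x = 290  ⇒  (0.8)·x = 258  ⇒  x = 322.5000°C.
In kelvin: 322.5000 + 273.15 = 595.65 K.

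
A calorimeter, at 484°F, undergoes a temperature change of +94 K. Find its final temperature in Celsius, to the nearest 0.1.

345.1°C

Initial temperature in Celsius: (484 - 32) × 5/9 = 251.1111°C.
The 94 K change is an interval; Kelvin and Celsius degrees are the same size, so ΔC = +94°C.
Final Celsius temperature: 251.1111 + 94.0000 = 345.1111°C.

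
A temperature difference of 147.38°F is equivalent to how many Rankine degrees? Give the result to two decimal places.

Fahrenheit and Rankine degrees are the same size, so the interval is unchanged: 147.38.

147.38°R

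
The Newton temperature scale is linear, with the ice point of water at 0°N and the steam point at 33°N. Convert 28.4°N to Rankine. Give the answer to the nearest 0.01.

Linear interpolation between the fixed points: C = (28.4 - 0) × 100 / (33 - 0) = 86.0606°C.
Then 86.0606 × 1.8 + 491.67 = 646.58°R.

646.58°R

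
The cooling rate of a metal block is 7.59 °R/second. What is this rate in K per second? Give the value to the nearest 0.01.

4.22 K/second

Since only a temperature interval is involved, the additive offset between the scales drops out.
A change of 1°R is a change of 5/9 K, so 7.59 × 5/9 = 4.22.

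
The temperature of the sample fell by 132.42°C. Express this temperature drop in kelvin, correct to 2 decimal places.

Celsius and kelvin degrees are the same size, so the interval is unchanged: 132.42.

132.42 K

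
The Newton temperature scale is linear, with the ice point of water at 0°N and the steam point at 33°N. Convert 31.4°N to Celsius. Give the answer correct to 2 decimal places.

95.15°C

Linear interpolation between the fixed points: C = (31.4 - 0) × 100 / (33 - 0) = 95.1515°C.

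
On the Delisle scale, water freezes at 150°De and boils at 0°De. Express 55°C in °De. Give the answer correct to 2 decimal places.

Linearly onto the Delisle scale: 150 + (55.0000 / 100) × (0 - 150) = 67.50°De.

67.50°De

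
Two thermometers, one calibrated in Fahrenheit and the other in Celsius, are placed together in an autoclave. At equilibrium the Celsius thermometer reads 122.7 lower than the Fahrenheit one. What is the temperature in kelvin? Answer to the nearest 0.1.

386.5 K

Let x be the Fahrenheit reading; then the Celsius reading is 5/9·x - 17.7778.
(5/9·x - 17.7778) - x = -122.7  ⇒  (-4/9)·x = -104.922  ⇒  x = 236.0750°F.
In Celsius: (236.075 - 32) × 5/9 = 113.3750°C.
In kelvin: 113.3750 + 273.15 = 386.5 K.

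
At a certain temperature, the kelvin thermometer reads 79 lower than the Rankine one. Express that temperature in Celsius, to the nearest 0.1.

-174.4°C

Let x be the Rankine reading; then the kelvin reading is 5/9·x.
(5/9·x) - x = -79  ⇒  (-4/9)·x = -79  ⇒  x = 177.7500°R.
In Celsius: (177.75 - 491.67) × 5/9 = -174.4°C.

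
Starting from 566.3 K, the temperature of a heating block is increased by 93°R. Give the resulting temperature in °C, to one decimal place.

Initial temperature in Celsius: 566.3 - 273.15 = 293.1500°C.
The 93°R change is an interval, so only the factor 5/9 applies: +93 × 5/9 = +51.6667°C.
Final Celsius temperature: 293.1500 + 51.6667 = 344.8167°C.

344.8°C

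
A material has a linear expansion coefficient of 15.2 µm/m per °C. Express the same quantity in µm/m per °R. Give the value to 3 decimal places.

Since only a temperature interval is involved, the additive offset between the scales drops out.
A change of 1°R is a change of 5/9°C, so per °R the value is 15.2 × 5/9 = 8.444.

8.444 µm/m per °R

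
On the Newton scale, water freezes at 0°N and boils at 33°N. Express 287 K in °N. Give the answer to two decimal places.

4.57°N

First in Celsius: 287 - 273.15 = 13.8500°C.
Linearly onto the Newton scale: 0 + (13.8500 / 100) × (33 - 0) = 4.57°N.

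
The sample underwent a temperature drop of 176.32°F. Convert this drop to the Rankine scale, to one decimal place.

Fahrenheit and Rankine degrees are the same size, so the interval is unchanged: 176.3.

176.3°R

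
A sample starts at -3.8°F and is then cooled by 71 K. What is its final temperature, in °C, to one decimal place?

Initial temperature in Celsius: (-3.8 - 32) × 5/9 = -19.8889°C.
The 71 K change is an interval; Kelvin and Celsius degrees are the same size, so ΔC = -71°C.
Final Celsius temperature: -19.8889 - 71.0000 = -90.8889°C.

-90.9°C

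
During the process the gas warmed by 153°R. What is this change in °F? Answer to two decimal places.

Rankine and Fahrenheit degrees are the same size, so the interval is unchanged: 153.00.

153.00°F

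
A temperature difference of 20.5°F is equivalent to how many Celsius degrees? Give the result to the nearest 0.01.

11.39°C

For a temperature interval the offset drops out; only the factor 5/9 applies.
20.5 × 5/9 = 11.39.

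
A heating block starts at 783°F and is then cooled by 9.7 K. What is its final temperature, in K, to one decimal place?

Initial temperature in Celsius: (783 - 32) × 5/9 = 417.2222°C.
The 9.7 K change is an interval; Kelvin and Celsius degrees are the same size, so ΔC = -9.7°C.
Final Celsius temperature: 417.2222 - 9.7000 = 407.5222°C.
In kelvin: 407.5222 + 273.15 = 680.7 K.

680.7 K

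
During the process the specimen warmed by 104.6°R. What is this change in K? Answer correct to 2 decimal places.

58.11 K

Only the scale ratio 5/9 matters for a change in temperature.
104.6 × 5/9 = 58.11.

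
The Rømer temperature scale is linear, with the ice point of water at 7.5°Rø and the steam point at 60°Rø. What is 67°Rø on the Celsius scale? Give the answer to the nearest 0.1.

Linear interpolation between the fixed points: C = (67 - 7.5) × 100 / (60 - 7.5) = 113.3333°C.

113.3°C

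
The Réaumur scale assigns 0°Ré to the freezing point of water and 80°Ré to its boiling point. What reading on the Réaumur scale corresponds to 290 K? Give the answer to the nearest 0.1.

13.5°Ré

First in Celsius: 290 - 273.15 = 16.8500°C.
Linearly onto the Réaumur scale: 0 + (16.8500 / 100) × (80 - 0) = 13.5°Ré.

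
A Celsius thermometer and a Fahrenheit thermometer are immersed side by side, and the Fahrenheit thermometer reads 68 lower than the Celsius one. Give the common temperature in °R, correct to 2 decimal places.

Let x be the Celsius reading; then the Fahrenheit reading is 1.8·x + 32.
(1.8·x + 32) - x = -68  ⇒  (0.8)·x = -100  ⇒  x = -125.0000°C.
In Rankine: -125.0000 × 1.8 + 491.67 = 266.67°R.

266.67°R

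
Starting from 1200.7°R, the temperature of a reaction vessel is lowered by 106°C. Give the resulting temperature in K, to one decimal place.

Initial temperature in Celsius: (1200.7 - 491.67) × 5/9 = 393.9056°C.
Final Celsius temperature: 393.9056 - 106.0000 = 287.9056°C.
In kelvin: 287.9056 + 273.15 = 561.1 K.

561.1 K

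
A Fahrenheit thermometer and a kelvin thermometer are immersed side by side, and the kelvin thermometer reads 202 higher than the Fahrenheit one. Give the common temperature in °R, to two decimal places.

Let x be the Fahrenheit reading; then the kelvin reading is 5/9·x + 255.372.
(5/9·x + 255.372) - x = 202  ⇒  (-4/9)·x = -53.3722  ⇒  x = 120.0875°F.
In Celsius: (120.0875 - 32) × 5/9 = 48.9375°C.
In Rankine: 48.9375 × 1.8 + 491.67 = 579.76°R.

579.76°R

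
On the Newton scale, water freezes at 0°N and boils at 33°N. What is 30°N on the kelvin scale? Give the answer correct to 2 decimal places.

364.06 K

Linear interpolation between the fixed points: C = (30 - 0) × 100 / (33 - 0) = 90.9091°C.
Then 90.9091 + 273.15 = 364.06 K.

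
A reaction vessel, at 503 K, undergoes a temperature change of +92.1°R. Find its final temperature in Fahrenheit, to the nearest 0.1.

Initial temperature in Celsius: 503 - 273.15 = 229.8500°C.
The 92.1°R change is an interval, so only the factor 5/9 applies: +92.1 × 5/9 = +51.1667°C.
Final Celsius temperature: 229.8500 + 51.1667 = 281.0167°C.
In Fahrenheit: 281.0167 × 1.8 + 32 = 537.8°F.

537.8°F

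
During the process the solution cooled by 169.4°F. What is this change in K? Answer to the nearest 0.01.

94.11 K

For a temperature interval the offset drops out; only the factor 5/9 applies.
169.4 × 5/9 = 94.11.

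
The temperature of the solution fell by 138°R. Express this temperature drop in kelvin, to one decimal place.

Only the scale ratio 5/9 matters for a change in temperature.
138 × 5/9 = 76.7.

76.7 K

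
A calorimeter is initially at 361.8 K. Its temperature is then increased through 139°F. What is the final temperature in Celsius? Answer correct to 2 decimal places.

165.87°C

Initial temperature in Celsius: 361.8 - 273.15 = 88.6500°C.
The 139°F change is an interval, so only the factor 5/9 applies: +139 × 5/9 = +77.2222°C.
Final Celsius temperature: 88.6500 + 77.2222 = 165.8722°C.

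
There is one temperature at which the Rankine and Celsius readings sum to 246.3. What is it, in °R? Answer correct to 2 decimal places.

Let R be the Rankine reading. The Celsius reading is C = 5/9·R - 273.15.
Require R + C = 246.3: (14/9)·R - 273.15 = 246.3.
R = (246.3 + 273.15) / (14/9) = 333.93.

333.93°R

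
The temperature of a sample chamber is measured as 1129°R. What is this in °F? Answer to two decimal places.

669.33°F

In Celsius: (1129 - 491.67) × 5/9 = 354.0722°C.
In Fahrenheit: 354.0722 × 1.8 + 32 = 669.33°F.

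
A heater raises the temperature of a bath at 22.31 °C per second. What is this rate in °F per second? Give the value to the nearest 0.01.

40.16 °F/second

The quantity depends on a temperature interval, so only the ratio of degree sizes applies; the offset between the scales is irrelevant.
A change of 1°C is a change of 1.8°F, so 22.31 × 1.8 = 40.16.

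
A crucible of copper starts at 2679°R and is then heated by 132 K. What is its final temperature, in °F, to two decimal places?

Initial temperature in Celsius: (2679 - 491.67) × 5/9 = 1215.1833°C.
The 132 K change is an interval; Kelvin and Celsius degrees are the same size, so ΔC = +132°C.
Final Celsius temperature: 1215.1833 + 132.0000 = 1347.1833°C.
In Fahrenheit: 1347.1833 × 1.8 + 32 = 2456.93°F.

2456.93°F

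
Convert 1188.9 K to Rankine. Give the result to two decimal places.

In Celsius: 1188.9 - 273.15 = 915.7500°C.
In Rankine: 915.7500 × 1.8 + 491.67 = 2140.02°R.

2140.02°R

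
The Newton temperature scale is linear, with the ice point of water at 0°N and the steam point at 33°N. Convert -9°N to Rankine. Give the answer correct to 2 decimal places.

442.58°R

Linear interpolation between the fixed points: C = (-9 - 0) × 100 / (33 - 0) = -27.2727°C.
Then -27.2727 × 1.8 + 491.67 = 442.58°R.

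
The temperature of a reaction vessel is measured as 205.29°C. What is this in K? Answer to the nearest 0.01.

478.44 K

In kelvin: 205.2900 + 273.15 = 478.44 K.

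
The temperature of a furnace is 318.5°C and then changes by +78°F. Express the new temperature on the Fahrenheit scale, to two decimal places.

683.30°F

The 78°F change is an interval, so only the factor 5/9 applies: +78 × 5/9 = +43.3333°C.
Final Celsius temperature: 318.5000 + 43.3333 = 361.8333°C.
In Fahrenheit: 361.8333 × 1.8 + 32 = 683.30°F.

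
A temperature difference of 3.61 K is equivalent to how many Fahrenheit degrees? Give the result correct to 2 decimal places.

6.50°F

Only the scale ratio 1.8 matters for a change in temperature.
3.61 × 1.8 = 6.50.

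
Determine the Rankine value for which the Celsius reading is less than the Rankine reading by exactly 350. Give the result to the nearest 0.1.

172.9°R

Let R be the Rankine reading. The Celsius reading is C = 5/9·R - 273.15.
Require C - R = -350: (-4/9)·R - 273.15 = -350.
R = (-350 + 273.15) / (-4/9) = 172.9.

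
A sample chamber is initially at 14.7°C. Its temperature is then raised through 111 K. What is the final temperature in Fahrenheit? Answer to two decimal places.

258.26°F

The 111 K change is an interval; Kelvin and Celsius degrees are the same size, so ΔC = +111°C.
Final Celsius temperature: 14.7000 + 111.0000 = 125.7000°C.
In Fahrenheit: 125.7000 × 1.8 + 32 = 258.26°F.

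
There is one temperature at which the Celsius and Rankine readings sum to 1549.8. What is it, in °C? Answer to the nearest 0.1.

Let C be the Celsius reading. The Rankine reading is R = 1.8·C + 491.67.
Require C + R = 1549.8: (2.8)·C + 491.67 = 1549.8.
C = (1549.8 - 491.67) / (2.8) = 377.9.

377.9°C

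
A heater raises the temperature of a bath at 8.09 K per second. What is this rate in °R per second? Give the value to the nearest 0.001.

14.562 °R/second

The quantity depends on a temperature interval, so only the ratio of degree sizes applies; the offset between the scales is irrelevant.
A change of 1 K is a change of 1.8°R, so 8.09 × 1.8 = 14.562.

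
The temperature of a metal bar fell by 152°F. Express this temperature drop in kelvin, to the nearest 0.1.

84.4 K

An interval of 1°F corresponds to 5/9 K.
152 × 5/9 = 84.4.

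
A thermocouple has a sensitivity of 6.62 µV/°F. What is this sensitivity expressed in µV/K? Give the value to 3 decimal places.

The quantity depends on a temperature interval, so only the ratio of degree sizes applies; the offset between the scales is irrelevant.
A change of 1 K is a change of 1.8°F, so per K the value is 6.62 × 1.8 = 11.916.

11.916 µV/K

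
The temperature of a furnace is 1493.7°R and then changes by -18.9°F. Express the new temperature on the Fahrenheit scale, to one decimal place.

Initial temperature in Celsius: (1493.7 - 491.67) × 5/9 = 556.6833°C.
The 18.9°F change is an interval, so only the factor 5/9 applies: -18.9 × 5/9 = -10.5000°C.
Final Celsius temperature: 556.6833 - 10.5000 = 546.1833°C.
In Fahrenheit: 546.1833 × 1.8 + 32 = 1015.1°F.

1015.1°F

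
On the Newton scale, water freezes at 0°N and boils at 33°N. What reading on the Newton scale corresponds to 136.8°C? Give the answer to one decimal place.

Linearly onto the Newton scale: 0 + (136.8000 / 100) × (33 - 0) = 45.1°N.

45.1°N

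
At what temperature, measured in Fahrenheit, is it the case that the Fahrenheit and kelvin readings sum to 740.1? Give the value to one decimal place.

Let F be the Fahrenheit reading. The kelvin reading is K = 5/9·F + 255.372.
Require F + K = 740.1: (14/9)·F + 255.372 = 740.1.
F = (740.1 - 255.372) / (14/9) = 311.6.

311.6°F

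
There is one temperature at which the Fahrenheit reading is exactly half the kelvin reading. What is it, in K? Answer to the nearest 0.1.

353.6 K

Let K be the kelvin reading. The Fahrenheit reading is F = 1.8·K - 459.67.
Require F = 0.5·K: 1.8·K - 459.67 = 0.5·K.
(1.3)·K = 459.67  ⇒  K = 353.6.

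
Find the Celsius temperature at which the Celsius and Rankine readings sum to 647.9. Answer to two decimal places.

55.80°C

Let C be the Celsius reading. The Rankine reading is R = 1.8·C + 491.67.
Require C + R = 647.9: (2.8)·C + 491.67 = 647.9.
C = (647.9 - 491.67) / (2.8) = 55.80.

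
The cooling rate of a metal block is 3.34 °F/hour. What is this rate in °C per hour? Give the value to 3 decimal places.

The quantity depends on a temperature interval, so only the ratio of degree sizes applies; the offset between the scales is irrelevant.
A change of 1°F is a change of 5/9°C, so 3.34 × 5/9 = 1.856.

1.856 °C/hour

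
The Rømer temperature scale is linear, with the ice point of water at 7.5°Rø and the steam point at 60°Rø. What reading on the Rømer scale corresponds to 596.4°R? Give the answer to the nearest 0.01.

38.05°Rø

First in Celsius: (596.4 - 491.67) × 5/9 = 58.1833°C.
Linearly onto the Rømer scale: 7.5 + (58.1833 / 100) × (60 - 7.5) = 38.05°Rø.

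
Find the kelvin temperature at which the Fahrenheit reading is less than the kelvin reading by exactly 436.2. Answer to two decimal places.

Let K be the kelvin reading. The Fahrenheit reading is F = 1.8·K - 459.67.
Require F - K = -436.2: (0.8)·K - 459.67 = -436.2.
K = (-436.2 + 459.67) / (0.8) = 29.34.

29.34 K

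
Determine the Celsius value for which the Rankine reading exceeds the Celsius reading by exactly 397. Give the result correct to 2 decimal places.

Let C be the Celsius reading. The Rankine reading is R = 1.8·C + 491.67.
Require R - C = 397: (0.8)·C + 491.67 = 397.
C = (397 - 491.67) / (0.8) = -118.34.

-118.34°C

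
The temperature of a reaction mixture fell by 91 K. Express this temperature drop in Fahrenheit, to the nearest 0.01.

163.80°F

For a temperature interval the offset drops out; only the factor 1.8 applies.
91 × 1.8 = 163.80.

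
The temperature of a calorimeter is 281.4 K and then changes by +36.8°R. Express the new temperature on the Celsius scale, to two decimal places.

Initial temperature in Celsius: 281.4 - 273.15 = 8.2500°C.
The 36.8°R change is an interval, so only the factor 5/9 applies: +36.8 × 5/9 = +20.4444°C.
Final Celsius temperature: 8.2500 + 20.4444 = 28.6944°C.

28.69°C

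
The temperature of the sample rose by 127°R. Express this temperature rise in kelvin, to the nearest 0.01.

70.56 K

An interval of 1°R corresponds to 5/9 K.
127 × 5/9 = 70.56.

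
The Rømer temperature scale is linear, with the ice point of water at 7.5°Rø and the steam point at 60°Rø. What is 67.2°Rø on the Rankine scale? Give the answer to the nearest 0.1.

696.4°R

Linear interpolation between the fixed points: C = (67.2 - 7.5) × 100 / (60 - 7.5) = 113.7143°C.
Then 113.7143 × 1.8 + 491.67 = 696.4°R.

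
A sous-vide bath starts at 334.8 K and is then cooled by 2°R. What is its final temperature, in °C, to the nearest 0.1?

Initial temperature in Celsius: 334.8 - 273.15 = 61.6500°C.
The 2°R change is an interval, so only the factor 5/9 applies: -2 × 5/9 = -1.1111°C.
Final Celsius temperature: 61.6500 - 1.1111 = 60.5389°C.

60.5°C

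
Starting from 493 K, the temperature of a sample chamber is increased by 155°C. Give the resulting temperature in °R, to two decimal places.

Initial temperature in Celsius: 493 - 273.15 = 219.8500°C.
Final Celsius temperature: 219.8500 + 155.0000 = 374.8500°C.
In Rankine: 374.8500 × 1.8 + 491.67 = 1166.40°R.

1166.40°R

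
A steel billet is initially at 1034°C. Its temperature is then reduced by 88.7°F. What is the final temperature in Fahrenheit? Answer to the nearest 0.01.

1804.50°F

The 88.7°F change is an interval, so only the factor 5/9 applies: -88.7 × 5/9 = -49.2778°C.
Final Celsius temperature: 1034.0000 - 49.2778 = 984.7222°C.
In Fahrenheit: 984.7222 × 1.8 + 32 = 1804.50°F.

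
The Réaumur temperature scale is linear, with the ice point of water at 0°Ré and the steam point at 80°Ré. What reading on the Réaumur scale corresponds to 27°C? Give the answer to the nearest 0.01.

Linearly onto the Réaumur scale: 0 + (27.0000 / 100) × (80 - 0) = 21.60°Ré.

21.60°Ré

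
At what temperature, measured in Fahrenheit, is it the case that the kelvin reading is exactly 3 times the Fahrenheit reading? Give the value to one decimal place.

Let F be the Fahrenheit reading. The kelvin reading is K = 5/9·F + 255.372.
Require K = 3·F: 5/9·F + 255.372 = 3·F.
(-22/9)·F = -255.372  ⇒  F = 104.5.

104.5°F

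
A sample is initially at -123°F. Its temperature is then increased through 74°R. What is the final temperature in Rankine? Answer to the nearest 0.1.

Initial temperature in Celsius: (-123 - 32) × 5/9 = -86.1111°C.
The 74°R change is an interval, so only the factor 5/9 applies: +74 × 5/9 = +41.1111°C.
Final Celsius temperature: -86.1111 + 41.1111 = -45.0000°C.
In Rankine: -45.0000 × 1.8 + 491.67 = 410.7°R.

410.7°R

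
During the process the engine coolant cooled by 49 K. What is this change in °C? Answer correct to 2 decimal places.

Kelvin and Celsius degrees are the same size, so the interval is unchanged: 49.00.

49.00°C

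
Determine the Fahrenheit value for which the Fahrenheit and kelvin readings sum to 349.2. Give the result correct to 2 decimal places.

60.32°F

Let F be the Fahrenheit reading. The kelvin reading is K = 5/9·F + 255.372.
Require F + K = 349.2: (14/9)·F + 255.372 = 349.2.
F = (349.2 - 255.372) / (14/9) = 60.32.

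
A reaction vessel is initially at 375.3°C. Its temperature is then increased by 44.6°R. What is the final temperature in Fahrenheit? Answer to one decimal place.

752.1°F

The 44.6°R change is an interval, so only the factor 5/9 applies: +44.6 × 5/9 = +24.7778°C.
Final Celsius temperature: 375.3000 + 24.7778 = 400.0778°C.
In Fahrenheit: 400.0778 × 1.8 + 32 = 752.1°F.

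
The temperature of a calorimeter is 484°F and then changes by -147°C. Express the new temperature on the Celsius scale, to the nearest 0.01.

Initial temperature in Celsius: (484 - 32) × 5/9 = 251.1111°C.
Final Celsius temperature: 251.1111 - 147.0000 = 104.1111°C.

104.11°C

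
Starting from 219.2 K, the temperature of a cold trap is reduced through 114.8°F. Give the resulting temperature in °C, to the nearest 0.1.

-117.7°C

Initial temperature in Celsius: 219.2 - 273.15 = -53.9500°C.
The 114.8°F change is an interval, so only the factor 5/9 applies: -114.8 × 5/9 = -63.7778°C.
Final Celsius temperature: -53.9500 - 63.7778 = -117.7278°C.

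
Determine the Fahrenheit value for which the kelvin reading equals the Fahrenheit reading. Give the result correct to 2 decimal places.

574.59°F

Let F be the Fahrenheit reading. The kelvin reading is K = 5/9·F + 255.372.
Set K = F: 5/9·F + 255.372 = F.
(-4/9)·F = -255.372  ⇒  F = 574.59.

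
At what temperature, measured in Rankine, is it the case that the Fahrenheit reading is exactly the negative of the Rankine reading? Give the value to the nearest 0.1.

Let R be the Rankine reading. The Fahrenheit reading is F = 1·R - 459.67.
Require F = -1·R: 1·R - 459.67 = -1·R.
(2)·R = 459.67  ⇒  R = 229.8.

229.8°R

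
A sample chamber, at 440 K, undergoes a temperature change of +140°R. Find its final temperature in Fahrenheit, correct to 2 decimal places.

Initial temperature in Celsius: 440 - 273.15 = 166.8500°C.
The 140°R change is an interval, so only the factor 5/9 applies: +140 × 5/9 = +77.7778°C.
Final Celsius temperature: 166.8500 + 77.7778 = 244.6278°C.
In Fahrenheit: 244.6278 × 1.8 + 32 = 472.33°F.

472.33°F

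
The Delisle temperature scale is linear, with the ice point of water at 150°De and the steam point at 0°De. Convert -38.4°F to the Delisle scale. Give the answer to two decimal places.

208.67°De

First in Celsius: (-38.4 - 32) × 5/9 = -39.1111°C.
Linearly onto the Delisle scale: 150 + (-39.1111 / 100) × (0 - 150) = 208.67°De.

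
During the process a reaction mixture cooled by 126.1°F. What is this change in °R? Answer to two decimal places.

126.10°R

Fahrenheit and Rankine degrees are the same size, so the interval is unchanged: 126.10.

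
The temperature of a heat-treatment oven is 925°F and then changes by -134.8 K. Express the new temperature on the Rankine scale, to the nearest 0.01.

1142.03°R

Initial temperature in Celsius: (925 - 32) × 5/9 = 496.1111°C.
The 134.8 K change is an interval; Kelvin and Celsius degrees are the same size, so ΔC = -134.8°C.
Final Celsius temperature: 496.1111 - 134.8000 = 361.3111°C.
In Rankine: 361.3111 × 1.8 + 491.67 = 1142.03°R.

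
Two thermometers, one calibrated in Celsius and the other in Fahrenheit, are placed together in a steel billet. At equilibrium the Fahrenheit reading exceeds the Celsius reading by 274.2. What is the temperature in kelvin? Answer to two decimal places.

575.90 K

Let x be the Celsius reading; then the Fahrenheit reading is 1.8·x + 32.
(1.8·x + 32) - x = 274.2  ⇒  (0.8)·x = 242.2  ⇒  x = 302.7500°C.
In kelvin: 302.7500 + 273.15 = 575.90 K.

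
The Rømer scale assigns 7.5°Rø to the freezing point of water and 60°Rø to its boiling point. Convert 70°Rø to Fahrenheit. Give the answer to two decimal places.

Linear interpolation between the fixed points: C = (70 - 7.5) × 100 / (60 - 7.5) = 119.0476°C.
Then 119.0476 × 1.8 + 32 = 246.29°F.

246.29°F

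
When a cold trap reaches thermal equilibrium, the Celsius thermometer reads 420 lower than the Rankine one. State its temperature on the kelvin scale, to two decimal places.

183.56 K

Let x be the Rankine reading; then the Celsius reading is 5/9·x - 273.15.
(5/9·x - 273.15) - x = -420  ⇒  (-4/9)·x = -146.85  ⇒  x = 330.4125°R.
In Celsius: (330.4125 - 491.67) × 5/9 = -89.5875°C.
In kelvin: -89.5875 + 273.15 = 183.56 K.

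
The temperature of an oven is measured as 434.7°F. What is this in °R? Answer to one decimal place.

In Celsius: (434.7 - 32) × 5/9 = 223.7222°C.
In Rankine: 223.7222 × 1.8 + 491.67 = 894.4°R.

894.4°R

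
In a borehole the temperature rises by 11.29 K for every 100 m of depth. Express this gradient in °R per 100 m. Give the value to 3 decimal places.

The quantity depends on a temperature interval, so only the ratio of degree sizes applies; the offset between the scales is irrelevant.
A change of 1 K is a change of 1.8°R, so 11.29 × 1.8 = 20.322.

20.322 °R/100 m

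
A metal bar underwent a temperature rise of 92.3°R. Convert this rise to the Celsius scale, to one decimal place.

For a temperature interval the offset drops out; only the factor 5/9 applies.
92.3 × 5/9 = 51.3.

51.3°C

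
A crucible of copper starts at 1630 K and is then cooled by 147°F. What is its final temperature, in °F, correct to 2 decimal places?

2327.33°F

Initial temperature in Celsius: 1630 - 273.15 = 1356.8500°C.
The 147°F change is an interval, so only the factor 5/9 applies: -147 × 5/9 = -81.6667°C.
Final Celsius temperature: 1356.8500 - 81.6667 = 1275.1833°C.
In Fahrenheit: 1275.1833 × 1.8 + 32 = 2327.33°F.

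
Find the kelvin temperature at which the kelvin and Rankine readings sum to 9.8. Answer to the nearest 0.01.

Let K be the kelvin reading. The Rankine reading is R = 1.8·K.
Require K + R = 9.8: (2.8)·K = 9.8.
K = (9.8) / (2.8) = 3.50.

3.50 K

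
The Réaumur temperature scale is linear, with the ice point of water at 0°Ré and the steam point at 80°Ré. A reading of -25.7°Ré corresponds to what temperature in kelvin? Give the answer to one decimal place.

Linear interpolation between the fixed points: C = (-25.7 - 0) × 100 / (80 - 0) = -32.1250°C.
Then -32.1250 + 273.15 = 241.0 K.

241.0 K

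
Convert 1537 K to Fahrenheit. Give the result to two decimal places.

In Celsius: 1537 - 273.15 = 1263.8500°C.
In Fahrenheit: 1263.8500 × 1.8 + 32 = 2306.93°F.

2306.93°F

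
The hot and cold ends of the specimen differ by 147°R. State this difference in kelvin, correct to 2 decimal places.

81.67 K

An interval of 1°R corresponds to 5/9 K.
147 × 5/9 = 81.67.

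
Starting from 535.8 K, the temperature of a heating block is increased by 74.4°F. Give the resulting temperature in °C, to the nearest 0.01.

303.98°C

Initial temperature in Celsius: 535.8 - 273.15 = 262.6500°C.
The 74.4°F change is an interval, so only the factor 5/9 applies: +74.4 × 5/9 = +41.3333°C.
Final Celsius temperature: 262.6500 + 41.3333 = 303.9833°C.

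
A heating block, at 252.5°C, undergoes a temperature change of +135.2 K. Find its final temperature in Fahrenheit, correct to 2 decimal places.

The 135.2 K change is an interval; Kelvin and Celsius degrees are the same size, so ΔC = +135.2°C.
Final Celsius temperature: 252.5000 + 135.2000 = 387.7000°C.
In Fahrenheit: 387.7000 × 1.8 + 32 = 729.86°F.

729.86°F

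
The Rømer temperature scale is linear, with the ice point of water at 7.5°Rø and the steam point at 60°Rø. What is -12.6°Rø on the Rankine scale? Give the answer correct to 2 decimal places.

422.76°R

Linear interpolation between the fixed points: C = (-12.6 - 7.5) × 100 / (60 - 7.5) = -38.2857°C.
Then -38.2857 × 1.8 + 491.67 = 422.76°R.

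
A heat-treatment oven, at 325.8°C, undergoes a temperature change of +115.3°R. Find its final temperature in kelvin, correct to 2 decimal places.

663.01 K

The 115.3°R change is an interval, so only the factor 5/9 applies: +115.3 × 5/9 = +64.0556°C.
Final Celsius temperature: 325.8000 + 64.0556 = 389.8556°C.
In kelvin: 389.8556 + 273.15 = 663.01 K.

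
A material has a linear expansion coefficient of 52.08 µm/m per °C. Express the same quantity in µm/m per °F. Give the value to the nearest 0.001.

28.933 µm/m per °F

The quantity depends on a temperature interval, so only the ratio of degree sizes applies; the offset between the scales is irrelevant.
A change of 1°F is a change of 5/9°C, so per °F the value is 52.08 × 5/9 = 28.933.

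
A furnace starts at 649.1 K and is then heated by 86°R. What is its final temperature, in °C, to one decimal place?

423.7°C

Initial temperature in Celsius: 649.1 - 273.15 = 375.9500°C.
The 86°R change is an interval, so only the factor 5/9 applies: +86 × 5/9 = +47.7778°C.
Final Celsius temperature: 375.9500 + 47.7778 = 423.7278°C.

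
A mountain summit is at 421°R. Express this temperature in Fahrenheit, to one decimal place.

-38.7°F

In Celsius: (421 - 491.67) × 5/9 = -39.2611°C.
In Fahrenheit: -39.2611 × 1.8 + 32 = -38.7°F.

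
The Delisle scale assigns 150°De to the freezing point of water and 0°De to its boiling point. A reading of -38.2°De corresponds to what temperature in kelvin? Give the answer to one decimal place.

398.6 K

Linear interpolation between the fixed points: C = (-38.2 - 150) × 100 / (0 - 150) = 125.4667°C.
Then 125.4667 + 273.15 = 398.6 K.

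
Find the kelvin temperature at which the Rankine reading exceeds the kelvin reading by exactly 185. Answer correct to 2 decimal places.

Let K be the kelvin reading. The Rankine reading is R = 1.8·K.
Require R - K = 185: (0.8)·K = 185.
K = (185) / (0.8) = 231.25.

231.25 K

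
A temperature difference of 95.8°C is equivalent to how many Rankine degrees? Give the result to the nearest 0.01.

172.44°R

For a temperature interval the offset drops out; only the factor 1.8 applies.
95.8 × 1.8 = 172.44.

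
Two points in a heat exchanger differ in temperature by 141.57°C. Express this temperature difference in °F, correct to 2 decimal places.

An interval of 1°C corresponds to 1.8°F.
141.57 × 1.8 = 254.83.

254.83°F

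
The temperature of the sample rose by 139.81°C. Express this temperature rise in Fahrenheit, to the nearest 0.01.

Only the scale ratio 1.8 matters for a change in temperature.
139.81 × 1.8 = 251.66.

251.66°F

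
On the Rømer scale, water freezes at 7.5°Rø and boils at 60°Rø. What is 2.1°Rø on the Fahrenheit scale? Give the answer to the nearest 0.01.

Linear interpolation between the fixed points: C = (2.1 - 7.5) × 100 / (60 - 7.5) = -10.2857°C.
Then -10.2857 × 1.8 + 32 = 13.49°F.

13.49°F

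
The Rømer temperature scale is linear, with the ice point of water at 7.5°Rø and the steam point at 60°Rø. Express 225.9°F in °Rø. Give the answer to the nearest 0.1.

First in Celsius: (225.9 - 32) × 5/9 = 107.7222°C.
Linearly onto the Rømer scale: 7.5 + (107.7222 / 100) × (60 - 7.5) = 64.1°Rø.

64.1°Rø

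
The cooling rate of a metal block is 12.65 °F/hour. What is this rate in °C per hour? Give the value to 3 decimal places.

7.028 °C/hour

The quantity depends on a temperature interval, so only the ratio of degree sizes applies; the offset between the scales is irrelevant.
A change of 1°F is a change of 5/9°C, so 12.65 × 5/9 = 7.028.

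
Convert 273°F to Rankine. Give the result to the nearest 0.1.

732.7°R

In Celsius: (273 - 32) × 5/9 = 133.8889°C.
In Rankine: 133.8889 × 1.8 + 491.67 = 732.7°R.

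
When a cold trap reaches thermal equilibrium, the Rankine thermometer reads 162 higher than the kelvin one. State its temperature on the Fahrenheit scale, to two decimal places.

-95.17°F

Let x be the kelvin reading; then the Rankine reading is 1.8·x.
(1.8·x) - x = 162  ⇒  (0.8)·x = 162  ⇒  x = 202.5000 K.
In Celsius: 202.5 - 273.15 = -70.6500°C.
In Fahrenheit: -70.6500 × 1.8 + 32 = -95.17°F.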